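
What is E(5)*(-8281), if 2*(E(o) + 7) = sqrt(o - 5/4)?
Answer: 57967 - 8281*sqrt(15)/4 ≈ 49949.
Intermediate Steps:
E(o) = -7 + sqrt(-5/4 + o)/2 (E(o) = -7 + sqrt(o - 5/4)/2 = -7 + sqrt(-5/4 + o)/2)
E(5)*(-8281) = (-7 + sqrt(-5 + 4*5)/4)*(-8281) = (-7 + sqrt(-5 + 20)/4)*(-8281) = (-7 + sqrt(15)/4)*(-8281) = 57967 - 8281*sqrt(15)/4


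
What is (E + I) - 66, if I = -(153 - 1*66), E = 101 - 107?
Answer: -159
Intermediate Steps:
E = -6
I = -87 (I = -(153 - 66) = -1*87 = -87)
(E + I) - 66 = (-6 - 87) - 66 = -93 - 66 = -159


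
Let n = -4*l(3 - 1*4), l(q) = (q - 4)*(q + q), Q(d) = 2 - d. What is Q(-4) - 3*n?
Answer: 126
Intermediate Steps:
l(q) = 2*q*(-4 + q) (l(q) = (-4 + q)*(2*q) = 2*q*(-4 + q))
n = -40 (n = -8*(3 - 1*4)*(-4 + (3 - 1*4)) = -8*(3 - 4)*(-4 + (3 - 4)) = -8*(-1)*(-4 - 1) = -8*(-1)*(-5) = -4*10 = -40)
Q(-4) - 3*n = (2 - 1*(-4)) - 3*(-40) = (2 + 4) + 120 = 6 + 120 = 126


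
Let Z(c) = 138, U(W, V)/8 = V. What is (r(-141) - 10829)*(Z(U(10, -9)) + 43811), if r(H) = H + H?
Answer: -488317339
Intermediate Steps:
U(W, V) = 8*V
r(H) = 2*H
(r(-141) - 10829)*(Z(U(10, -9)) + 43811) = (2*(-141) - 10829)*(138 + 43811) = (-282 - 10829)*43949 = -11111*43949 = -488317339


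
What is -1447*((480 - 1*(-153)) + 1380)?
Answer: -2912811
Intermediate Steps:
-1447*((480 - 1*(-153)) + 1380) = -1447*((480 + 153) + 1380) = -1447*(633 + 1380) = -1447*2013 = -2912811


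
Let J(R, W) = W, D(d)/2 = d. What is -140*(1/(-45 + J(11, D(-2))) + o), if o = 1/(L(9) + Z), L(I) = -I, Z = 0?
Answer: 1160/63 ≈ 18.413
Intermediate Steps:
D(d) = 2*d
o = -⅑ (o = 1/(-1*9 + 0) = 1/(-9 + 0) = 1/(-9) = -⅑ ≈ -0.11111)
-140*(1/(-45 + J(11, D(-2))) + o) = -140*(1/(-45 + 2*(-2)) - ⅑) = -140*(1/(-45 - 4) - ⅑) = -140*(1/(-49) - ⅑) = -140*(-1/49 - ⅑) = -140*(-58/441) = 1160/63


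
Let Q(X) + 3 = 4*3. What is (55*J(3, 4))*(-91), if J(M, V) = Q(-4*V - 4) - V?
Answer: -25025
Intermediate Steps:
Q(X) = 9 (Q(X) = -3 + 4*3 = -3 + 12 = 9)
J(M, V) = 9 - V
(55*J(3, 4))*(-91) = (55*(9 - 1*4))*(-91) = (55*(9 - 4))*(-91) = (55*5)*(-91) = 275*(-91) = -25025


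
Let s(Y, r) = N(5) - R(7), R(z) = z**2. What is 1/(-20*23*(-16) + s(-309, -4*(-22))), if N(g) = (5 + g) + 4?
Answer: 1/7325 ≈ 0.00013652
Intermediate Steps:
N(g) = 9 + g
s(Y, r) = -35 (s(Y, r) = (9 + 5) - 1*7**2 = 14 - 1*49 = 14 - 49 = -35)
1/(-20*23*(-16) + s(-309, -4*(-22))) = 1/(-20*23*(-16) - 35) = 1/(-460*(-16) - 35) = 1/(7360 - 35) = 1/7325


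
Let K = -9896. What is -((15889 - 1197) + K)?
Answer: -4796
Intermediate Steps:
-((15889 - 1197) + K) = -((15889 - 1197) - 9896) = -(14692 - 9896) = -1*4796 = -4796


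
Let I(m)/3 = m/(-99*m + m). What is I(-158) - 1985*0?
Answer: -3/98 ≈ -0.030612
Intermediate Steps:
I(m) = -3/98 (I(m) = 3*(m/(-99*m + m)) = 3*(m/((-98*m))) = 3*(m*(-1/(98*m))) = 3*(-1/98) = -3/98)
I(-158) - 1985*0 = -3/98 - 1985*0 = -3/98 + 0 = -3/98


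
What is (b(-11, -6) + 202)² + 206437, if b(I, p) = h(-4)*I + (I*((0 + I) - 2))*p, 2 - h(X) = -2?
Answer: 696437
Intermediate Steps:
h(X) = 4 (h(X) = 2 - 1*(-2) = 2 + 2 = 4)
b(I, p) = 4*I + I*p*(-2 + I) (b(I, p) = 4*I + (I*((0 + I) - 2))*p = 4*I + (I*(I - 2))*p = 4*I + (I*(-2 + I))*p = 4*I + I*p*(-2 + I))
(b(-11, -6) + 202)² + 206437 = (-11*(4 - 2*(-6) - 11*(-6)) + 202)² + 206437 = (-11*(4 + 12 + 66) + 202)² + 206437 = (-11*82 + 202)² + 206437 = (-902 + 202)² + 206437 = (-700)² + 206437 = 490000 + 206437 = 696437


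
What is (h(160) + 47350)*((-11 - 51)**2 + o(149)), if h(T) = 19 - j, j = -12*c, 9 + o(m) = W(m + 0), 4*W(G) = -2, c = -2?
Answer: 363088805/2 ≈ 1.8154e+8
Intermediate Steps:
W(G) = -1/2 (W(G) = (1/4)*(-2) = -1/2)
o(m) = -19/2 (o(m) = -9 - 1/2 = -19/2)
j = 24 (j = -12*(-2) = 24)
h(T) = -5 (h(T) = 19 - 1*24 = 19 - 24 = -5)
(h(160) + 47350)*((-11 - 51)**2 + o(149)) = (-5 + 47350)*((-11 - 51)**2 - 19/2) = 47345*((-62)**2 - 19/2) = 47345*(3844 - 19/2) = 47345*(7669/2) = 363088805/2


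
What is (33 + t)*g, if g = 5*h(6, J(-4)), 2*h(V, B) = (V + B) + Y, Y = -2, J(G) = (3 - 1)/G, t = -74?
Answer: -1435/4 ≈ -358.75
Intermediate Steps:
J(G) = 2/G
h(V, B) = -1 + B/2 + V/2 (h(V, B) = ((V + B) - 2)/2 = ((B + V) - 2)/2 = (-2 + B + V)/2 = -1 + B/2 + V/2)
g = 35/4 (g = 5*(-1 + (2/(-4))/2 + (1/2)*6) = 5*(-1 + (2*(-1/4))/2 + 3) = 5*(-1 + (1/2)*(-1/2) + 3) = 5*(-1 - 1/4 + 3) = 5*(7/4) = 35/4 ≈ 8.7500)
(33 + t)*g = (33 - 74)*(35/4) = -41*35/4 = -1435/4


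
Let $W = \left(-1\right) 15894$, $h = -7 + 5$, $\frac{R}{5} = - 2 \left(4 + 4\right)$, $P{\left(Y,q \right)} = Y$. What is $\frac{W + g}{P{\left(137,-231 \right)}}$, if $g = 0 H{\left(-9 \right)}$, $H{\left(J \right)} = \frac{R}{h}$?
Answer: $- \frac{15894}{137} \approx -116.01$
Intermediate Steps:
$R = -80$ ($R = 5 \left(- 2 \left(4 + 4\right)\right) = 5 \left(\left(-2\right) 8\right) = 5 \left(-16\right) = -80$)
$h = -2$
$W = -15894$
$H{\left(J \right)} = 40$ ($H{\left(J \right)} = - \frac{80}{-2} = \left(-80\right) \left(- \frac{1}{2}\right) = 40$)
$g = 0$ ($g = 0 \cdot 40 = 0$)
$\frac{W + g}{P{\left(137,-231 \right)}} = \frac{-15894 + 0}{137} = \left(-15894\right) \frac{1}{137} = - \frac{15894}{137}$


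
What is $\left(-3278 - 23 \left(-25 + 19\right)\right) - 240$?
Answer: $-3380$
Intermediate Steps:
$\left(-3278 - 23 \left(-25 + 19\right)\right) - 240 = \left(-3278 - -138\right) - 240 = \left(-3278 + 138\right) - 240 = -3140 - 240 = -3380$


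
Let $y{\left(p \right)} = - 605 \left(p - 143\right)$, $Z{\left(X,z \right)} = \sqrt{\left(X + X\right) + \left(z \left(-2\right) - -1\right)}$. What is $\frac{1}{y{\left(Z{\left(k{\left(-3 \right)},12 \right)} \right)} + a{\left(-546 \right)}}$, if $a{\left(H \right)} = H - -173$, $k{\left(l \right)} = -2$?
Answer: $\frac{28714}{2476775613} + \frac{605 i \sqrt{3}}{2476775613} \approx 1.1593 \cdot 10^{-5} + 4.2309 \cdot 10^{-7} i$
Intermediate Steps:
$a{\left(H \right)} = 173 + H$ ($a{\left(H \right)} = H + 173 = 173 + H$)
$Z{\left(X,z \right)} = \sqrt{1 - 2 z + 2 X}$ ($Z{\left(X,z \right)} = \sqrt{2 X - \left(-1 + 2 z\right)} = \sqrt{1 - 2 z + 2 X}$)
$y{\left(p \right)} = 86515 - 605 p$ ($y{\left(p \right)} = - 605 \left(-143 + p\right) = 86515 - 605 p$)
$\frac{1}{y{\left(Z{\left(k{\left(-3 \right)},12 \right)} \right)} + a{\left(-546 \right)}} = \frac{1}{\left(86515 - 605 \sqrt{1 - 24 + 2 \left(-2\right)}\right) + \left(173 - 546\right)} = \frac{1}{\left(86515 - 605 \sqrt{1 - 24 - 4}\right) - 373} = \frac{1}{\left(86515 - 605 \sqrt{-27}\right) - 373} = \frac{1}{\left(86515 - 605 \cdot 3 i \sqrt{3}\right) - 373} = \frac{1}{\left(86515 - 1815 i \sqrt{3}\right) - 373} = \frac{1}{86142 - 1815 i \sqrt{3}}$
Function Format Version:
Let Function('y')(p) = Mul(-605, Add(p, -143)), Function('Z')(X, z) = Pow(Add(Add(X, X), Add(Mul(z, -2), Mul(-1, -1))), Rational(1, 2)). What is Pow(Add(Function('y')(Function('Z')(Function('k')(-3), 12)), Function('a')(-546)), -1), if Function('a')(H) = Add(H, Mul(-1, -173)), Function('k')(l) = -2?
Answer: Add(Rational(28714, 2476775613), Mul(Rational(605, 2476775613), I, Pow(3, Rational(1, 2)))) ≈ Add(1.1593e-5, Mul(4.2309e-7, I))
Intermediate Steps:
Function('a')(H) = Add(173, H) (Function('a')(H) = Add(H, 173) = Add(173, H))
Function('Z')(X, z) = Pow(Add(1, Mul(-2, z), Mul(2, X)), Rational(1, 2)) (Function('Z')(X, z) = Pow(Add(Mul(2, X), Add(Mul(-2, z), 1)), Rational(1, 2)) = Pow(Add(Mul(2, X), Add(1, Mul(-2, z))), Rational(1, 2)) = Pow(Add(1, Mul(-2, z), Mul(2, X)), Rational(1, 2)))
Function('y')(p) = Add(86515, Mul(-605, p)) (Function('y')(p) = Mul(-605, Add(-143, p)) = Add(86515, Mul(-605, p)))
Pow(Add(Function('y')(Function('Z')(Function('k')(-3), 12)), Function('a')(-546)), -1) = Pow(Add(Add(86515, Mul(-605, Pow(Add(1, Mul(-2, 12), Mul(2, -2)), Rational(1, 2)))), Add(173, -546)), -1) = Pow(Add(Add(86515, Mul(-605, Pow(Add(1, -24, -4), Rational(1, 2)))), -373), -1) = Pow(Add(Add(86515, Mul(-605, Pow(-27, Rational(1, 2)))), -373), -1) = Pow(Add(Add(86515, Mul(-605, Mul(3, I, Pow(3, Rational(1, 2))))), -373), -1) = Pow(Add(Add(86515, Mul(-1815, I, Pow(3, Rational(1, 2)))), -373), -1) = Pow(Add(86142, Mul(-1815, I, Pow(3, Rational(1, 2)))), -1)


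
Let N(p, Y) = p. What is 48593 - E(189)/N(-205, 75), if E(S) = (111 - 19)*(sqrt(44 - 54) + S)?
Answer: 9978953/205 + 92*I*sqrt(10)/205 ≈ 48678.0 + 1.4192*I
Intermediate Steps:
E(S) = 92*S + 92*I*sqrt(10) (E(S) = 92*(sqrt(-10) + S) = 92*(I*sqrt(10) + S) = 92*(S + I*sqrt(10)) = 92*S + 92*I*sqrt(10))
48593 - E(189)/N(-205, 75) = 48593 - (92*189 + 92*I*sqrt(10))/(-205) = 48593 - (17388 + 92*I*sqrt(10))*(-1)/205 = 48593 - (-17388/205 - 92*I*sqrt(10)/205) = 48593 + (17388/205 + 92*I*sqrt(10)/205) = 9978953/205 + 92*I*sqrt(10)/205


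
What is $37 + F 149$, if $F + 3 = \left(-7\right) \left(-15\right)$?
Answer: $15235$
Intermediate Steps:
$F = 102$ ($F = -3 - -105 = -3 + 105 = 102$)
$37 + F 149 = 37 + 102 \cdot 149 = 37 + 15198 = 15235$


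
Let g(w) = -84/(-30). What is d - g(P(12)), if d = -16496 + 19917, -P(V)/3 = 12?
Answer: 17091/5 ≈ 3418.2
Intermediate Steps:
P(V) = -36 (P(V) = -3*12 = -36)
d = 3421
g(w) = 14/5 (g(w) = -84*(-1/30) = 14/5)
d - g(P(12)) = 3421 - 1*14/5 = 3421 - 14/5 = 17091/5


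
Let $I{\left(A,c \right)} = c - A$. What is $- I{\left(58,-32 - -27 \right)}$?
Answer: $63$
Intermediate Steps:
$- I{\left(58,-32 - -27 \right)} = - (\left(-32 - -27\right) - 58) = - (\left(-32 + 27\right) - 58) = - (-5 - 58) = \left(-1\right) \left(-63\right) = 63$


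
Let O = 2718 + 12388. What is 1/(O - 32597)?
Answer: -1/17491 ≈ -5.7172e-5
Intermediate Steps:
O = 15106
1/(O - 32597) = 1/(15106 - 32597) = 1/(-17491) = -1/17491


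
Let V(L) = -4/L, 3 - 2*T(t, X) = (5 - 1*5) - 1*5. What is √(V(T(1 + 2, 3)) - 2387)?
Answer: 2*I*√597 ≈ 48.867*I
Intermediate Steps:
T(t, X) = 4 (T(t, X) = 3/2 - ((5 - 1*5) - 1*5)/2 = 3/2 - ((5 - 5) - 5)/2 = 3/2 - (0 - 5)/2 = 3/2 - ½*(-5) = 3/2 + 5/2 = 4)
√(V(T(1 + 2, 3)) - 2387) = √(-4/4 - 2387) = √(-4*¼ - 2387) = √(-1 - 2387) = √(-2388) = 2*I*√597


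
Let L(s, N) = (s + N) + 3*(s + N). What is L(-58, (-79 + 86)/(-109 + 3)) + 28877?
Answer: 1518171/53 ≈ 28645.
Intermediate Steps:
L(s, N) = 4*N + 4*s (L(s, N) = (N + s) + 3*(N + s) = (N + s) + (3*N + 3*s) = 4*N + 4*s)
L(-58, (-79 + 86)/(-109 + 3)) + 28877 = (4*((-79 + 86)/(-109 + 3)) + 4*(-58)) + 28877 = (4*(7/(-106)) - 232) + 28877 = (4*(7*(-1/106)) - 232) + 28877 = (4*(-7/106) - 232) + 28877 = (-14/53 - 232) + 28877 = -12310/53 + 28877 = 1518171/53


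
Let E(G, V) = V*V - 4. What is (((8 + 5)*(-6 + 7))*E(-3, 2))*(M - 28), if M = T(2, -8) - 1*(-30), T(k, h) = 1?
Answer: 0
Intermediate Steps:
E(G, V) = -4 + V**2 (E(G, V) = V**2 - 4 = -4 + V**2)
M = 31 (M = 1 - 1*(-30) = 1 + 30 = 31)
(((8 + 5)*(-6 + 7))*E(-3, 2))*(M - 28) = (((8 + 5)*(-6 + 7))*(-4 + 2**2))*(31 - 28) = ((13*1)*(-4 + 4))*3 = (13*0)*3 = 0*3 = 0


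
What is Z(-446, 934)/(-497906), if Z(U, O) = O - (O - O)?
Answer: -467/248953 ≈ -0.0018759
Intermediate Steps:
Z(U, O) = O (Z(U, O) = O - 1*0 = O + 0 = O)
Z(-446, 934)/(-497906) = 934/(-497906) = 934*(-1/497906) = -467/248953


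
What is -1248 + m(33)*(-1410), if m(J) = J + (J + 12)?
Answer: -111228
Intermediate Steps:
m(J) = 12 + 2*J (m(J) = J + (12 + J) = 12 + 2*J)
-1248 + m(33)*(-1410) = -1248 + (12 + 2*33)*(-1410) = -1248 + (12 + 66)*(-1410) = -1248 + 78*(-1410) = -1248 - 109980 = -111228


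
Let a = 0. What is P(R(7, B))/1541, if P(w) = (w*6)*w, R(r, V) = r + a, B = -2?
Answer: 294/1541 ≈ 0.19079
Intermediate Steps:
R(r, V) = r (R(r, V) = r + 0 = r)
P(w) = 6*w**2 (P(w) = (6*w)*w = 6*w**2)
P(R(7, B))/1541 = (6*7**2)/1541 = (6*49)*(1/1541) = 294*(1/1541) = 294/1541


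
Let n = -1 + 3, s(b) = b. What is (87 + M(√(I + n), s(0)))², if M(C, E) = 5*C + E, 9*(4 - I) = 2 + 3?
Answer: 87616/9 ≈ 9735.1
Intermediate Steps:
I = 31/9 (I = 4 - (2 + 3)/9 = 4 - ⅑*5 = 4 - 5/9 = 31/9 ≈ 3.4444)
n = 2
M(C, E) = E + 5*C
(87 + M(√(I + n), s(0)))² = (87 + (0 + 5*√(31/9 + 2)))² = (87 + (0 + 5*√(49/9)))² = (87 + (0 + 5*(7/3)))² = (87 + (0 + 35/3))² = (87 + 35/3)² = (296/3)² = 87616/9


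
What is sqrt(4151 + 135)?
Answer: sqrt(4286) ≈ 65.468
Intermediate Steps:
sqrt(4151 + 135) = sqrt(4286)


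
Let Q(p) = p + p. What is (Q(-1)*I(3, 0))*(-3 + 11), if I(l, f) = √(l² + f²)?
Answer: -48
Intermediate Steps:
I(l, f) = √(f² + l²)
Q(p) = 2*p
(Q(-1)*I(3, 0))*(-3 + 11) = ((2*(-1))*√(0² + 3²))*(-3 + 11) = -2*√(0 + 9)*8 = -2*√9*8 = -2*3*8 = -6*8 = -48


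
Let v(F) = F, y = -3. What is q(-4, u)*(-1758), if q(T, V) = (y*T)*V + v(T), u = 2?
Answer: -35160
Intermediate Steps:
q(T, V) = T - 3*T*V (q(T, V) = (-3*T)*V + T = -3*T*V + T = T - 3*T*V)
q(-4, u)*(-1758) = -4*(1 - 3*2)*(-1758) = -4*(1 - 6)*(-1758) = -4*(-5)*(-1758) = 20*(-1758) = -35160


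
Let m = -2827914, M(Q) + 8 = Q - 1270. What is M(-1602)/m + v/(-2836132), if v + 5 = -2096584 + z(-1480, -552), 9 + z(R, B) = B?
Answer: 494893992105/668361449054 ≈ 0.74046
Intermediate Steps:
z(R, B) = -9 + B
M(Q) = -1278 + Q (M(Q) = -8 + (Q - 1270) = -8 + (-1270 + Q) = -1278 + Q)
v = -2097150 (v = -5 + (-2096584 + (-9 - 552)) = -5 + (-2096584 - 561) = -5 - 2097145 = -2097150)
M(-1602)/m + v/(-2836132) = (-1278 - 1602)/(-2827914) - 2097150/(-2836132) = -2880*(-1/2827914) - 2097150*(-1/2836132) = 480/471319 + 1048575/1418066 = 494893992105/668361449054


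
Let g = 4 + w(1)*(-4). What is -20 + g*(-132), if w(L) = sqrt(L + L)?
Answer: -548 + 528*sqrt(2) ≈ 198.70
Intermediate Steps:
w(L) = sqrt(2)*sqrt(L) (w(L) = sqrt(2*L) = sqrt(2)*sqrt(L))
g = 4 - 4*sqrt(2) (g = 4 + (sqrt(2)*sqrt(1))*(-4) = 4 + (sqrt(2)*1)*(-4) = 4 + sqrt(2)*(-4) = 4 - 4*sqrt(2) ≈ -1.6569)
-20 + g*(-132) = -20 + (4 - 4*sqrt(2))*(-132) = -20 + (-528 + 528*sqrt(2)) = -548 + 528*sqrt(2)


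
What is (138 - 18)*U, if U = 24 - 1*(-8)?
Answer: 3840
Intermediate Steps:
U = 32 (U = 24 + 8 = 32)
(138 - 18)*U = (138 - 18)*32 = 120*32 = 3840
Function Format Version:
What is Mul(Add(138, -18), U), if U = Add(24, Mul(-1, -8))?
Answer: 3840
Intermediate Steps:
U = 32 (U = Add(24, 8) = 32)
Mul(Add(138, -18), U) = Mul(Add(138, -18), 32) = Mul(120, 32) = 3840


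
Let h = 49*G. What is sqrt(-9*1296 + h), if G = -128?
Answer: 4*I*sqrt(1121) ≈ 133.93*I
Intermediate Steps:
h = -6272 (h = 49*(-128) = -6272)
sqrt(-9*1296 + h) = sqrt(-9*1296 - 6272) = sqrt(-11664 - 6272) = sqrt(-17936) = 4*I*sqrt(1121)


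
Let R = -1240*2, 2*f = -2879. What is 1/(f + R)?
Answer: -2/7839 ≈ -0.00025513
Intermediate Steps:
f = -2879/2 (f = (½)*(-2879) = -2879/2 ≈ -1439.5)
R = -2480
1/(f + R) = 1/(-2879/2 - 2480) = 1/(-7839/2) = -2/7839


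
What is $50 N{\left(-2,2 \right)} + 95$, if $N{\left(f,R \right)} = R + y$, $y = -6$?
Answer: $-105$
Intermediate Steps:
$N{\left(f,R \right)} = -6 + R$ ($N{\left(f,R \right)} = R - 6 = -6 + R$)
$50 N{\left(-2,2 \right)} + 95 = 50 \left(-6 + 2\right) + 95 = 50 \left(-4\right) + 95 = -200 + 95 = -105$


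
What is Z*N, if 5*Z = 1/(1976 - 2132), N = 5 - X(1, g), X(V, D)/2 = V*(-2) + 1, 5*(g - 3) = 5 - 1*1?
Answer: -7/780 ≈ -0.0089744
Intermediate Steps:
g = 19/5 (g = 3 + (5 - 1*1)/5 = 3 + (5 - 1)/5 = 3 + (1/5)*4 = 3 + 4/5 = 19/5 ≈ 3.8000)
X(V, D) = 2 - 4*V (X(V, D) = 2*(V*(-2) + 1) = 2*(-2*V + 1) = 2*(1 - 2*V) = 2 - 4*V)
N = 7 (N = 5 - (2 - 4*1) = 5 - (2 - 4) = 5 - 1*(-2) = 5 + 2 = 7)
Z = -1/780 (Z = 1/(5*(1976 - 2132)) = (1/5)/(-156) = (1/5)*(-1/156) = -1/780 ≈ -0.0012821)
Z*N = -1/780*7 = -7/780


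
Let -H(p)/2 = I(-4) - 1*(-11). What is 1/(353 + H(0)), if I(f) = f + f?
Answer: 1/347 ≈ 0.0028818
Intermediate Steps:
I(f) = 2*f
H(p) = -6 (H(p) = -2*(2*(-4) - 1*(-11)) = -2*(-8 + 11) = -2*3 = -6)
1/(353 + H(0)) = 1/(353 - 6) = 1/347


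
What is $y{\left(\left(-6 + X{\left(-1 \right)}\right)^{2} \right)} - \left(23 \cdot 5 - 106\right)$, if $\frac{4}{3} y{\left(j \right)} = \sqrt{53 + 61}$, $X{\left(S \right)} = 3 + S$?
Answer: $-9 + \frac{3 \sqrt{114}}{4} \approx -0.99219$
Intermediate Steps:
$y{\left(j \right)} = \frac{3 \sqrt{114}}{4}$ ($y{\left(j \right)} = \frac{3 \sqrt{53 + 61}}{4} = \frac{3 \sqrt{114}}{4}$)
$y{\left(\left(-6 + X{\left(-1 \right)}\right)^{2} \right)} - \left(23 \cdot 5 - 106\right) = \frac{3 \sqrt{114}}{4} - \left(23 \cdot 5 - 106\right) = \frac{3 \sqrt{114}}{4} - \left(115 - 106\right) = \frac{3 \sqrt{114}}{4} - 9 = -9 + \frac{3 \sqrt{114}}{4}$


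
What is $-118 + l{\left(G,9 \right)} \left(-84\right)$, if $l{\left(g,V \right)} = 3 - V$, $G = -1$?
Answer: $386$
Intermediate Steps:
$-118 + l{\left(G,9 \right)} \left(-84\right) = -118 + \left(3 - 9\right) \left(-84\right) = -118 - -504 = -118 + 504 = 386$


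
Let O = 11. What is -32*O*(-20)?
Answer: 7040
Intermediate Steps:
-32*O*(-20) = -32*11*(-20) = -352*(-20) = 7040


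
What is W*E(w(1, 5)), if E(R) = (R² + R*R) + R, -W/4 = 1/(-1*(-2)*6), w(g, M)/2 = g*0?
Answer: 0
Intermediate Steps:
w(g, M) = 0 (w(g, M) = 2*(g*0) = 2*0 = 0)
W = -⅓ (W = -4/(-1*(-2)*6) = -4/(2*6) = -4/12 = -4*1/12 = -⅓ ≈ -0.33333)
E(R) = R + 2*R² (E(R) = (R² + R²) + R = 2*R² + R = R + 2*R²)
W*E(w(1, 5)) = -0*(1 + 2*0) = -0*(1 + 0) = -0 = -⅓*0 = 0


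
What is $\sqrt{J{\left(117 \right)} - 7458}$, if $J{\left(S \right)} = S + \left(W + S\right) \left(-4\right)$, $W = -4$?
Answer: $i \sqrt{7793} \approx 88.278 i$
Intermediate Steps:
$J{\left(S \right)} = 16 - 3 S$ ($J{\left(S \right)} = S + \left(-4 + S\right) \left(-4\right) = S - \left(-16 + 4 S\right) = 16 - 3 S$)
$\sqrt{J{\left(117 \right)} - 7458} = \sqrt{\left(16 - 351\right) - 7458} = \sqrt{-335 - 7458} = \sqrt{-7793} = i \sqrt{7793}$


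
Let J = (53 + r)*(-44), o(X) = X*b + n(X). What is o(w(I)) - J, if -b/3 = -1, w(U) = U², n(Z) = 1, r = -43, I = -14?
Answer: 1029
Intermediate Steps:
b = 3 (b = -3*(-1) = 3)
o(X) = 1 + 3*X (o(X) = X*3 + 1 = 3*X + 1 = 1 + 3*X)
J = -440 (J = (53 - 43)*(-44) = 10*(-44) = -440)
o(w(I)) - J = (1 + 3*(-14)²) - 1*(-440) = (1 + 3*196) + 440 = (1 + 588) + 440 = 589 + 440 = 1029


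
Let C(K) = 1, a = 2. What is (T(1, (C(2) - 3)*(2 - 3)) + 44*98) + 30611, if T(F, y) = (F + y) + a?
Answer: 34928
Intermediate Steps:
T(F, y) = 2 + F + y (T(F, y) = (F + y) + 2 = 2 + F + y)
(T(1, (C(2) - 3)*(2 - 3)) + 44*98) + 30611 = ((2 + 1 + (1 - 3)*(2 - 3)) + 44*98) + 30611 = ((2 + 1 - 2*(-1)) + 4312) + 30611 = ((2 + 1 + 2) + 4312) + 30611 = (5 + 4312) + 30611 = 4317 + 30611 = 34928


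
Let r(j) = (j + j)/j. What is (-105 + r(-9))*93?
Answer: -9579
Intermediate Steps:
r(j) = 2 (r(j) = (2*j)/j = 2)
(-105 + r(-9))*93 = (-105 + 2)*93 = -103*93 = -9579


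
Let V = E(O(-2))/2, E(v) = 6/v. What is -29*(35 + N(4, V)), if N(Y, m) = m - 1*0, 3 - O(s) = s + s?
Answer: -7192/7 ≈ -1027.4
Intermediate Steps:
O(s) = 3 - 2*s (O(s) = 3 - (s + s) = 3 - 2*s)
V = 3/7 (V = (6/(3 - 2*(-2)))/2 = (6/(3 + 4))*(1/2) = (6/7)*(1/2) = 3/7 ≈ 0.42857)
N(Y, m) = m (N(Y, m) = m + 0 = m)
-29*(35 + N(4, V)) = -29*(35 + 3/7) = -29*248/7 = -7192/7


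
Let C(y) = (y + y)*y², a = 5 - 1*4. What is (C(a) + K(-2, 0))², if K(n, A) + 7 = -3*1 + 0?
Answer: 64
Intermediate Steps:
K(n, A) = -10 (K(n, A) = -7 + (-3*1 + 0) = -7 + (-3 + 0) = -7 - 3 = -10)
a = 1 (a = 5 - 4 = 1)
C(y) = 2*y³ (C(y) = (2*y)*y² = 2*y³)
(C(a) + K(-2, 0))² = (2*1³ - 10)² = (2*1 - 10)² = (2 - 10)² = (-8)² = 64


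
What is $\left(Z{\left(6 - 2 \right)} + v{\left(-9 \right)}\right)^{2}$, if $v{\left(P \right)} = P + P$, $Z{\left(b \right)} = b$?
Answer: $196$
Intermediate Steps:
$v{\left(P \right)} = 2 P$
$\left(Z{\left(6 - 2 \right)} + v{\left(-9 \right)}\right)^{2} = \left(\left(6 - 2\right) + 2 \left(-9\right)\right)^{2} = \left(\left(6 - 2\right) - 18\right)^{2} = \left(4 - 18\right)^{2} = \left(-14\right)^{2} = 196$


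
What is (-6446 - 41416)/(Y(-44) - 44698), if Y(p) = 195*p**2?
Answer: -23931/166411 ≈ -0.14381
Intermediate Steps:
(-6446 - 41416)/(Y(-44) - 44698) = (-6446 - 41416)/(195*(-44)**2 - 44698) = -47862/(195*1936 - 44698) = -47862/(377520 - 44698) = -47862/332822 = -47862*1/332822 = -23931/166411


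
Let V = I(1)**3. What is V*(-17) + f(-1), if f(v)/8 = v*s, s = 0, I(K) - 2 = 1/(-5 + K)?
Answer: -5831/64 ≈ -91.109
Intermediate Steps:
I(K) = 2 + 1/(-5 + K)
V = 343/64 (V = ((-9 + 2*1)/(-5 + 1))**3 = ((-9 + 2)/(-4))**3 = (-1/4*(-7))**3 = (7/4)**3 = 343/64 ≈ 5.3594)
f(v) = 0 (f(v) = 8*(v*0) = 8*0 = 0)
V*(-17) + f(-1) = (343/64)*(-17) + 0 = -5831/64 + 0 = -5831/64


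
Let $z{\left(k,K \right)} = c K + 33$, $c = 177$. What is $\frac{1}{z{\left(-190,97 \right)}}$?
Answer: $\frac{1}{17202} \approx 5.8133 \cdot 10^{-5}$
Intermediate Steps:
$z{\left(k,K \right)} = 33 + 177 K$ ($z{\left(k,K \right)} = 177 K + 33 = 33 + 177 K$)
$\frac{1}{z{\left(-190,97 \right)}} = \frac{1}{33 + 177 \cdot 97} = \frac{1}{33 + 17169} = \frac{1}{17202}$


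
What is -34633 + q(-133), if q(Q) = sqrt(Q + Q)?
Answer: -34633 + I*sqrt(266) ≈ -34633.0 + 16.31*I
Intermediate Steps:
q(Q) = sqrt(2)*sqrt(Q) (q(Q) = sqrt(2*Q) = sqrt(2)*sqrt(Q))
-34633 + q(-133) = -34633 + sqrt(2)*sqrt(-133) = -34633 + sqrt(2)*(I*sqrt(133)) = -34633 + I*sqrt(266)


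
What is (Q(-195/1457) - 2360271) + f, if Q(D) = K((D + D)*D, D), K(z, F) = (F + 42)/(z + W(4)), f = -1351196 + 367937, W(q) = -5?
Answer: -35234860003893/10538195 ≈ -3.3435e+6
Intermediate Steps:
f = -983259
K(z, F) = (42 + F)/(-5 + z) (K(z, F) = (F + 42)/(z - 5) = (42 + F)/(-5 + z))
Q(D) = (42 + D)/(-5 + 2*D²) (Q(D) = (42 + D)/(-5 + (D + D)*D) = (42 + D)/(-5 + (2*D)*D) = (42 + D)/(-5 + 2*D²))
(Q(-195/1457) - 2360271) + f = ((42 - 195/1457)/(-5 + 2*(-195/1457)²) - 2360271) - 983259 = ((60999/1457)/(-5 + 2*(38025/2122849)) - 2360271) - 983259 = ((60999/1457)/(-5 + 76050/2122849) - 2360271) - 983259 = ((60999/1457)/(-10538195/2122849) - 2360271) - 983259 = (-2122849/10538195*60999/1457 - 2360271) - 983259 = (-88875543/10538195 - 2360271) - 983259 = -24873084926388/10538195 - 983259 = -35234860003893/10538195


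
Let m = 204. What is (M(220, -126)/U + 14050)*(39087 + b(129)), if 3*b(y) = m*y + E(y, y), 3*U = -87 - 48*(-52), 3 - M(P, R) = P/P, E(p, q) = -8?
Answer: 1619767280488/2409 ≈ 6.7238e+8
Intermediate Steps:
M(P, R) = 2 (M(P, R) = 3 - P/P = 3 - 1*1 = 3 - 1 = 2)
U = 803 (U = (-87 - 48*(-52))/3 = (-87 + 2496)/3 = (⅓)*2409 = 803)
b(y) = -8/3 + 68*y (b(y) = (204*y - 8)/3 = (-8 + 204*y)/3 = -8/3 + 68*y)
(M(220, -126)/U + 14050)*(39087 + b(129)) = (2/803 + 14050)*(39087 + (-8/3 + 68*129)) = (2*(1/803) + 14050)*(39087 + (-8/3 + 8772)) = (2/803 + 14050)*(39087 + 26308/3) = (11282152/803)*(143569/3) = 1619767280488/2409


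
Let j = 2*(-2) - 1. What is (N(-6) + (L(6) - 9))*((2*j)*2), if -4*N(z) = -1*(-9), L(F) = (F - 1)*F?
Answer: -375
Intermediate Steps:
j = -5 (j = -4 - 1 = -5)
L(F) = F*(-1 + F) (L(F) = (-1 + F)*F = F*(-1 + F))
N(z) = -9/4 (N(z) = -(-1)*(-9)/4 = -¼*9 = -9/4)
(N(-6) + (L(6) - 9))*((2*j)*2) = (-9/4 + (6*(-1 + 6) - 9))*((2*(-5))*2) = (-9/4 + (6*5 - 9))*(-10*2) = (-9/4 + (30 - 9))*(-20) = (-9/4 + 21)*(-20) = (75/4)*(-20) = -375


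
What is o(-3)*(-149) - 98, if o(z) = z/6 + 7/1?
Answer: -2133/2 ≈ -1066.5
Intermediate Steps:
o(z) = 7 + z/6 (o(z) = z*(⅙) + 7*1 = z/6 + 7 = 7 + z/6)
o(-3)*(-149) - 98 = (7 + (⅙)*(-3))*(-149) - 98 = (7 - ½)*(-149) - 98 = (13/2)*(-149) - 98 = -1937/2 - 98 = -2133/2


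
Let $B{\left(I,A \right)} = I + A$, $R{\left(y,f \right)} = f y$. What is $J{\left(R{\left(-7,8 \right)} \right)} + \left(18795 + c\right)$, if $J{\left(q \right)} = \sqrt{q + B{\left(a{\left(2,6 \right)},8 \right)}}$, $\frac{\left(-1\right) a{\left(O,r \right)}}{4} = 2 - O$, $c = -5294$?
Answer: $13501 + 4 i \sqrt{3} \approx 13501.0 + 6.9282 i$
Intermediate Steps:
$a{\left(O,r \right)} = -8 + 4 O$ ($a{\left(O,r \right)} = - 4 \left(2 - O\right) = -8 + 4 O$)
$B{\left(I,A \right)} = A + I$
$J{\left(q \right)} = \sqrt{8 + q}$ ($J{\left(q \right)} = \sqrt{q + \left(8 + \left(-8 + 4 \cdot 2\right)\right)} = \sqrt{q + \left(8 + \left(-8 + 8\right)\right)} = \sqrt{q + \left(8 + 0\right)} = \sqrt{q + 8} = \sqrt{8 + q}$)
$J{\left(R{\left(-7,8 \right)} \right)} + \left(18795 + c\right) = \sqrt{8 + 8 \left(-7\right)} + \left(18795 - 5294\right) = \sqrt{8 - 56} + 13501 = \sqrt{-48} + 13501 = 4 i \sqrt{3} + 13501 = 13501 + 4 i \sqrt{3}$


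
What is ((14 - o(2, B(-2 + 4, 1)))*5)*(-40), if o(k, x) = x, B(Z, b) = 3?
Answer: -2200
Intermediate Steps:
((14 - o(2, B(-2 + 4, 1)))*5)*(-40) = ((14 - 1*3)*5)*(-40) = ((14 - 3)*5)*(-40) = (11*5)*(-40) = 55*(-40) = -2200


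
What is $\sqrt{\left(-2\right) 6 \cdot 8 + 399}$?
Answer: $\sqrt{303} \approx 17.407$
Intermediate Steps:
$\sqrt{\left(-2\right) 6 \cdot 8 + 399} = \sqrt{\left(-12\right) 8 + 399} = \sqrt{-96 + 399} = \sqrt{303}$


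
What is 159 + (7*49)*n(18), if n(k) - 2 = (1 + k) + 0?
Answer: 7362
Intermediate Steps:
n(k) = 3 + k (n(k) = 2 + ((1 + k) + 0) = 2 + (1 + k) = 3 + k)
159 + (7*49)*n(18) = 159 + (7*49)*(3 + 18) = 159 + 343*21 = 159 + 7203 = 7362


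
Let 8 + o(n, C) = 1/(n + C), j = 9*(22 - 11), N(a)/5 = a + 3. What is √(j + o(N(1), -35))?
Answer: 2*√5115/15 ≈ 9.5359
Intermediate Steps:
N(a) = 15 + 5*a (N(a) = 5*(a + 3) = 5*(3 + a) = 15 + 5*a)
j = 99 (j = 9*11 = 99)
o(n, C) = -8 + 1/(C + n) (o(n, C) = -8 + 1/(n + C) = -8 + 1/(C + n))
√(j + o(N(1), -35)) = √(99 + (1 - 8*(-35) - 8*(15 + 5*1))/(-35 + (15 + 5*1))) = √(99 + (1 + 280 - 8*(15 + 5))/(-35 + (15 + 5))) = √(99 + (1 + 280 - 8*20)/(-35 + 20)) = √(99 + (1 + 280 - 160)/(-15)) = √(99 - 1/15*121) = √(99 - 121/15) = √(1364/15) = 2*√5115/15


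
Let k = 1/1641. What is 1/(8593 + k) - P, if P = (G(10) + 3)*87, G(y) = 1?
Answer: -4907186031/14101114 ≈ -348.00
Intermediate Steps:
k = 1/1641 ≈ 0.00060938
P = 348 (P = (1 + 3)*87 = 4*87 = 348)
1/(8593 + k) - P = 1/(8593 + 1/1641) - 1*348 = 1/(14101114/1641) - 348 = 1641/14101114 - 348 = -4907186031/14101114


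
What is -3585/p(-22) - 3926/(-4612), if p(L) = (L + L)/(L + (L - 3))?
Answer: -194231549/50732 ≈ -3828.6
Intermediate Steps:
p(L) = 2*L/(-3 + 2*L) (p(L) = (2*L)/(L + (-3 + L)) = (2*L)/(-3 + 2*L) = 2*L/(-3 + 2*L))
-3585/p(-22) - 3926/(-4612) = -3585/(2*(-22)/(-3 + 2*(-22))) - 3926/(-4612) = -3585/(2*(-22)/(-3 - 44)) - 3926*(-1/4612) = -3585/(2*(-22)/(-47)) + 1963/2306 = -3585/(2*(-22)*(-1/47)) + 1963/2306 = -3585/44/47 + 1963/2306 = -3585*47/44 + 1963/2306 = -168495/44 + 1963/2306 = -194231549/50732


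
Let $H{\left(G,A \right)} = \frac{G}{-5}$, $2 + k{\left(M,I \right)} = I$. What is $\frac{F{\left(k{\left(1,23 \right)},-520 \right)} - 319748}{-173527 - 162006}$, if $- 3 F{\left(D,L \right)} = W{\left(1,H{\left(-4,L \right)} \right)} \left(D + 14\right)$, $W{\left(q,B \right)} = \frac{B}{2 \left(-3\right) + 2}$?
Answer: $\frac{959237}{1006599} \approx 0.95295$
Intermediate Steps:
$k{\left(M,I \right)} = -2 + I$
$H{\left(G,A \right)} = - \frac{G}{5}$ ($H{\left(G,A \right)} = G \left(- \frac{1}{5}\right) = - \frac{G}{5}$)
$W{\left(q,B \right)} = - \frac{B}{4}$ ($W{\left(q,B \right)} = \frac{B}{-6 + 2} = \frac{B}{-4} = B \left(- \frac{1}{4}\right) = - \frac{B}{4}$)
$F{\left(D,L \right)} = \frac{14}{15} + \frac{D}{15}$ ($F{\left(D,L \right)} = - \frac{- \frac{\left(- \frac{1}{5}\right) \left(-4\right)}{4} \left(D + 14\right)}{3} = - \frac{\left(- \frac{1}{4}\right) \frac{4}{5} \left(14 + D\right)}{3} = - \frac{\left(- \frac{1}{5}\right) \left(14 + D\right)}{3} = - \frac{- \frac{14}{5} - \frac{D}{5}}{3} = \frac{14}{15} + \frac{D}{15}$)
$\frac{F{\left(k{\left(1,23 \right)},-520 \right)} - 319748}{-173527 - 162006} = \frac{\left(\frac{14}{15} + \frac{-2 + 23}{15}\right) - 319748}{-173527 - 162006} = \frac{\left(\frac{14}{15} + \frac{1}{15} \cdot 21\right) - 319748}{-335533} = \left(\left(\frac{14}{15} + \frac{7}{5}\right) - 319748\right) \left(- \frac{1}{335533}\right) = \left(\frac{7}{3} - 319748\right) \left(- \frac{1}{335533}\right) = \left(- \frac{959237}{3}\right) \left(- \frac{1}{335533}\right) = \frac{959237}{1006599}$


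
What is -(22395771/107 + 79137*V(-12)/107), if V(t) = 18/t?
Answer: -44554131/214 ≈ -2.0820e+5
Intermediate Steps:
-(22395771/107 + 79137*V(-12)/107) = -79137/(107/(283 + 18/(-12))) = -79137/(107/(283 + 18*(-1/12))) = -79137/(107/(283 - 3/2)) = -79137/(107/(563/2)) = -79137/((2/563)*107) = -79137/214/563 = -79137*563/214 = -44554131/214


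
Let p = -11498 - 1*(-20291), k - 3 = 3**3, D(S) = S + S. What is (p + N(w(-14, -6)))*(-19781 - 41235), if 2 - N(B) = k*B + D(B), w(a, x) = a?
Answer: -563970888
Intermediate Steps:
D(S) = 2*S
k = 30 (k = 3 + 3**3 = 3 + 27 = 30)
N(B) = 2 - 32*B (N(B) = 2 - (30*B + 2*B) = 2 - 32*B)
p = 8793 (p = -11498 + 20291 = 8793)
(p + N(w(-14, -6)))*(-19781 - 41235) = (8793 + (2 - 32*(-14)))*(-19781 - 41235) = (8793 + (2 + 448))*(-61016) = (8793 + 450)*(-61016) = 9243*(-61016) = -563970888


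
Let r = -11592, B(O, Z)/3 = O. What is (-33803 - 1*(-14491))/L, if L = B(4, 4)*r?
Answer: 1207/8694 ≈ 0.13883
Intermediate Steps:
B(O, Z) = 3*O
L = -139104 (L = (3*4)*(-11592) = 12*(-11592) = -139104)
(-33803 - 1*(-14491))/L = (-33803 - 1*(-14491))/(-139104) = (-33803 + 14491)*(-1/139104) = -19312*(-1/139104) = 1207/8694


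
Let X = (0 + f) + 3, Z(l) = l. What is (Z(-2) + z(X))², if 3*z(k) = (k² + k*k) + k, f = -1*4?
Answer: 25/9 ≈ 2.7778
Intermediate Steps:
f = -4
X = -1 (X = (0 - 4) + 3 = -4 + 3 = -1)
z(k) = k/3 + 2*k²/3 (z(k) = ((k² + k*k) + k)/3 = ((k² + k²) + k)/3 = (2*k² + k)/3 = (k + 2*k²)/3 = k/3 + 2*k²/3)
(Z(-2) + z(X))² = (-2 + (⅓)*(-1)*(1 + 2*(-1)))² = (-2 + (⅓)*(-1)*(1 - 2))² = (-2 + (⅓)*(-1)*(-1))² = (-2 + ⅓)² = (-5/3)² = 25/9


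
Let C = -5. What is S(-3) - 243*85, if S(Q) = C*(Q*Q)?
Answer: -20700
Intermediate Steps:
S(Q) = -5*Q² (S(Q) = -5*Q*Q = -5*Q²)
S(-3) - 243*85 = -5*(-3)² - 243*85 = -5*9 - 20655 = -45 - 20655 = -20700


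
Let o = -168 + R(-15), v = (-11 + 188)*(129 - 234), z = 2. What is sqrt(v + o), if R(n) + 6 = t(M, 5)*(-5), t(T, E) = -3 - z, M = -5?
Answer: I*sqrt(18734) ≈ 136.87*I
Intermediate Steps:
t(T, E) = -5 (t(T, E) = -3 - 1*2 = -3 - 2 = -5)
R(n) = 19 (R(n) = -6 - 5*(-5) = -6 + 25 = 19)
v = -18585 (v = 177*(-105) = -18585)
o = -149 (o = -168 + 19 = -149)
sqrt(v + o) = sqrt(-18585 - 149) = sqrt(-18734) = I*sqrt(18734)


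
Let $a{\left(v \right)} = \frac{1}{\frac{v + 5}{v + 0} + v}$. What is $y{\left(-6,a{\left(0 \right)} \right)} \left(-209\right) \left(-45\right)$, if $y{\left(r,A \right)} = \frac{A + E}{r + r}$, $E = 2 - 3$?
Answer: $\frac{3135}{4} \approx 783.75$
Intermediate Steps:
$a{\left(v \right)} = \frac{1}{v + \frac{5 + v}{v}}$ ($a{\left(v \right)} = \frac{1}{\frac{5 + v}{v} + v} = \frac{1}{v + \frac{5 + v}{v}}$)
$E = -1$
$y{\left(r,A \right)} = \frac{-1 + A}{2 r}$ ($y{\left(r,A \right)} = \frac{A - 1}{r + r} = \frac{-1 + A}{2 r}$)
$y{\left(-6,a{\left(0 \right)} \right)} \left(-209\right) \left(-45\right) = \frac{-1 + \frac{0}{5 + 0 + 0^{2}}}{2 \left(-6\right)} \left(-209\right) \left(-45\right) = \frac{1}{2} \left(- \frac{1}{6}\right) \left(-1 + \frac{0}{5 + 0 + 0}\right) \left(-209\right) \left(-45\right) = \frac{1}{2} \left(- \frac{1}{6}\right) \left(-1 + \frac{0}{5}\right) \left(-209\right) \left(-45\right) = \frac{1}{2} \left(- \frac{1}{6}\right) \left(-1 + 0 \cdot \frac{1}{5}\right) \left(-209\right) \left(-45\right) = \frac{1}{2} \left(- \frac{1}{6}\right) \left(-1 + 0\right) \left(-209\right) \left(-45\right) = \frac{1}{2} \left(- \frac{1}{6}\right) \left(-1\right) \left(-209\right) \left(-45\right) = \frac{1}{12} \left(-209\right) \left(-45\right) = \left(- \frac{209}{12}\right) \left(-45\right) = \frac{3135}{4}$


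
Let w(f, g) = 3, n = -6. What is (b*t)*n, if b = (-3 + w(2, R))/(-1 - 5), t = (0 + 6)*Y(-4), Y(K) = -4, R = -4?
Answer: 0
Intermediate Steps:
t = -24 (t = (0 + 6)*(-4) = 6*(-4) = -24)
b = 0 (b = (-3 + 3)/(-1 - 5) = 0/(-6) = 0*(-⅙) = 0)
(b*t)*n = (0*(-24))*(-6) = 0*(-6) = 0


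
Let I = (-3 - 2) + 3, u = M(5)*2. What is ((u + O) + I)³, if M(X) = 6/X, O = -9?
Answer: -79507/125 ≈ -636.06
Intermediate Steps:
u = 12/5 (u = (6/5)*2 = 12/5 ≈ 2.4000)
I = -2 (I = -5 + 3 = -2)
((u + O) + I)³ = ((12/5 - 9) - 2)³ = (-33/5 - 2)³ = (-43/5)³ = -79507/125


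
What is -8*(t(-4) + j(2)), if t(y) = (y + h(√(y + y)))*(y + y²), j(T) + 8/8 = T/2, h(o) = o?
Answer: 384 - 192*I*√2 ≈ 384.0 - 271.53*I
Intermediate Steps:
j(T) = -1 + T/2
t(y) = (y + y²)*(y + √2*√y) (t(y) = (y + √(y + y))*(y + y²) = (y + √(2*y))*(y + y²) = (y + √2*√y)*(y + y²) = (y + y²)*(y + √2*√y))
-8*(t(-4) + j(2)) = -8*(-4*(-4 + (-4)² + √2*√(-4) + √2*(-4)^(3/2)) + (-1 + (½)*2)) = -8*(-4*(-4 + 16 + √2*(2*I) + √2*(-8*I)) + (-1 + 1)) = -8*(-4*(-4 + 16 + 2*I*√2 - 8*I*√2) + 0) = -8*(-4*(12 - 6*I*√2) + 0) = -8*((-48 + 24*I*√2) + 0) = -8*(-48 + 24*I*√2) = 384 - 192*I*√2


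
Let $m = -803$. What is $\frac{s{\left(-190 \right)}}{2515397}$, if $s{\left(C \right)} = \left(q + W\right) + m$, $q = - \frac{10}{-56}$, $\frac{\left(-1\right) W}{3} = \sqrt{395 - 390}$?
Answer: $- \frac{22479}{70431116} - \frac{3 \sqrt{5}}{2515397} \approx -0.00032183$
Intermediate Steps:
$W = - 3 \sqrt{5}$ ($W = - 3 \sqrt{395 - 390} = - 3 \sqrt{5} \approx -6.7082$)
$q = \frac{5}{28}$ ($q = \left(-10\right) \left(- \frac{1}{56}\right) = \frac{5}{28} \approx 0.17857$)
$s{\left(C \right)} = - \frac{22479}{28} - 3 \sqrt{5}$ ($s{\left(C \right)} = \left(\frac{5}{28} - 3 \sqrt{5}\right) - 803 = - \frac{22479}{28} - 3 \sqrt{5}$)
$\frac{s{\left(-190 \right)}}{2515397} = \frac{- \frac{22479}{28} - 3 \sqrt{5}}{2515397} = \left(- \frac{22479}{28} - 3 \sqrt{5}\right) \frac{1}{2515397} = - \frac{22479}{70431116} - \frac{3 \sqrt{5}}{2515397}$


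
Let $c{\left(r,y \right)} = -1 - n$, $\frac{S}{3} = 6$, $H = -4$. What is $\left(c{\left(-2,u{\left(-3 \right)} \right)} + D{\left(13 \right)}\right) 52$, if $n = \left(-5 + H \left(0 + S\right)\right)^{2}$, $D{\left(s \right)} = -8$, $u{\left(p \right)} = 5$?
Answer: $-308776$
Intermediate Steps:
$S = 18$ ($S = 3 \cdot 6 = 18$)
$n = 5929$ ($n = \left(-5 - 4 \left(0 + 18\right)\right)^{2} = \left(-5 - 72\right)^{2} = \left(-77\right)^{2} = 5929$)
$c{\left(r,y \right)} = -5930$ ($c{\left(r,y \right)} = -1 - 5929 = -5930$)
$\left(c{\left(-2,u{\left(-3 \right)} \right)} + D{\left(13 \right)}\right) 52 = \left(-5930 - 8\right) 52 = \left(-5938\right) 52 = -308776$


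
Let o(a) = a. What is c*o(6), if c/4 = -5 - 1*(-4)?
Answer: -24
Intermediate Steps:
c = -4 (c = 4*(-5 - 1*(-4)) = 4*(-5 + 4) = 4*(-1) = -4)
c*o(6) = -4*6 = -24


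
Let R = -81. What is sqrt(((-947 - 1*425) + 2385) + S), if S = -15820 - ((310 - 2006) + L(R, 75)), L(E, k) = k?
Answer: I*sqrt(13186) ≈ 114.83*I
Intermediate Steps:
S = -14199 (S = -15820 - ((310 - 2006) + 75) = -15820 - (-1696 + 75) = -15820 - 1*(-1621) = -15820 + 1621 = -14199)
sqrt(((-947 - 1*425) + 2385) + S) = sqrt(((-947 - 1*425) + 2385) - 14199) = sqrt(((-947 - 425) + 2385) - 14199) = sqrt((-1372 + 2385) - 14199) = sqrt(1013 - 14199) = sqrt(-13186) = I*sqrt(13186)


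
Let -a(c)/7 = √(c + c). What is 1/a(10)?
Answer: -√5/70 ≈ -0.031944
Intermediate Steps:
a(c) = -7*√2*√c (a(c) = -7*√(c + c) = -7*√2*√c)
1/a(10) = 1/(-7*√2*√10) = 1/(-14*√5) = -√5/70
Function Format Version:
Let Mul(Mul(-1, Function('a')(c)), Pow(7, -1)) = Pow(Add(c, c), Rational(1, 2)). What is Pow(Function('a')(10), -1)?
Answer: Mul(Rational(-1, 70), Pow(5, Rational(1, 2))) ≈ -0.031944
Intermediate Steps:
Function('a')(c) = Mul(-7, Pow(2, Rational(1, 2)), Pow(c, Rational(1, 2))) (Function('a')(c) = Mul(-7, Pow(Add(c, c), Rational(1, 2))) = Mul(-7, Pow(Mul(2, c), Rational(1, 2))) = Mul(-7, Mul(Pow(2, Rational(1, 2)), Pow(c, Rational(1, 2)))) = Mul(-7, Pow(2, Rational(1, 2)), Pow(c, Rational(1, 2))))
Pow(Function('a')(10), -1) = Pow(Mul(-7, Pow(2, Rational(1, 2)), Pow(10, Rational(1, 2))), -1) = Pow(Mul(-14, Pow(5, Rational(1, 2))), -1) = Mul(Rational(-1, 70), Pow(5, Rational(1, 2)))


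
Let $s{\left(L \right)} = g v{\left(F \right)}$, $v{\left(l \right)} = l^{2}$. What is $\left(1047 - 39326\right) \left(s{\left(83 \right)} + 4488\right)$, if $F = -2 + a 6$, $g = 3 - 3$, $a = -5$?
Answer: $-171796152$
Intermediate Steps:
$g = 0$
$F = -32$ ($F = -2 - 30 = -32$)
$s{\left(L \right)} = 0$ ($s{\left(L \right)} = 0 \left(-32\right)^{2} = 0 \cdot 1024 = 0$)
$\left(1047 - 39326\right) \left(s{\left(83 \right)} + 4488\right) = \left(1047 - 39326\right) \left(0 + 4488\right) = \left(-38279\right) 4488 = -171796152$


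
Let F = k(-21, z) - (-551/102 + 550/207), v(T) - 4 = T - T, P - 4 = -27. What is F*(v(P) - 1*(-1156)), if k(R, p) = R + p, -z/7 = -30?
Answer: 782710580/3519 ≈ 2.2242e+5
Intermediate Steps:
P = -23 (P = 4 - 27 = -23)
z = 210 (z = -7*(-30) = 210)
v(T) = 4 (v(T) = 4 + (T - T) = 4 + 0 = 4)
F = 1349501/7038 (F = (-21 + 210) - (-551/102 + 550/207) = 189 - (-551*1/102 + 550*(1/207)) = 189 - (-551/102 + 550/207) = 189 - 1*(-19319/7038) = 189 + 19319/7038 = 1349501/7038 ≈ 191.74)
F*(v(P) - 1*(-1156)) = 1349501*(4 - 1*(-1156))/7038 = 1349501*(4 + 1156)/7038 = (1349501/7038)*1160 = 782710580/3519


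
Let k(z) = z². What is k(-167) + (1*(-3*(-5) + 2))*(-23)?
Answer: 27498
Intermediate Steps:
k(-167) + (1*(-3*(-5) + 2))*(-23) = (-167)² + (1*(-3*(-5) + 2))*(-23) = 27889 + (1*(15 + 2))*(-23) = 27889 + (1*17)*(-23) = 27889 + 17*(-23) = 27889 - 391 = 27498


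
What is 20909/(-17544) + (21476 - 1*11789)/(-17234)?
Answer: -265147217/151176648 ≈ -1.7539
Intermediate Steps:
20909/(-17544) + (21476 - 1*11789)/(-17234) = 20909*(-1/17544) + (21476 - 11789)*(-1/17234) = -20909/17544 + 9687*(-1/17234) = -20909/17544 - 9687/17234 = -265147217/151176648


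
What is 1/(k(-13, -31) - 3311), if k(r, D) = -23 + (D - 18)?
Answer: -1/3383 ≈ -0.00029560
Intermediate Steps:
k(r, D) = -41 + D (k(r, D) = -23 + (-18 + D) = -41 + D)
1/(k(-13, -31) - 3311) = 1/((-41 - 31) - 3311) = 1/(-72 - 3311) = 1/(-3383) = -1/3383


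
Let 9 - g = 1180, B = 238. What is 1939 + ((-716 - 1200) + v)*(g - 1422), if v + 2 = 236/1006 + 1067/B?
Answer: 594150132977/119714 ≈ 4.9631e+6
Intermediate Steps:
g = -1171 (g = 9 - 1*1180 = 9 - 1180 = -1171)
v = 325357/119714 (v = -2 + (236/1006 + 1067/238) = -2 + (236*(1/1006) + 1067*(1/238)) = -2 + (118/503 + 1067/238) = -2 + 564785/119714 = 325357/119714 ≈ 2.7178)
1939 + ((-716 - 1200) + v)*(g - 1422) = 1939 + ((-716 - 1200) + 325357/119714)*(-1171 - 1422) = 1939 + (-1916 + 325357/119714)*(-2593) = 1939 - 229046667/119714*(-2593) = 1939 + 593918007531/119714 = 594150132977/119714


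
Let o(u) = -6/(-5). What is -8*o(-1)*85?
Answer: -816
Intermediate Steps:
o(u) = 6/5 (o(u) = -6*(-⅕) = 6/5)
-8*o(-1)*85 = -8*6/5*85 = -48/5*85 = -816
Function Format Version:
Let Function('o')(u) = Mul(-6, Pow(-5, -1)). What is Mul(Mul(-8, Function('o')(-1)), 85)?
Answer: -816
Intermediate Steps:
Function('o')(u) = Rational(6, 5) (Function('o')(u) = Mul(-6, Rational(-1, 5)) = Rational(6, 5))
Mul(Mul(-8, Function('o')(-1)), 85) = Mul(Mul(-8, Rational(6, 5)), 85) = Mul(Rational(-48, 5), 85) = -816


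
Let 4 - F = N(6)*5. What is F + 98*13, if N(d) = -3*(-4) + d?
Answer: 1188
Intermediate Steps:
N(d) = 12 + d
F = -86 (F = 4 - (12 + 6)*5 = 4 - 18*5 = 4 - 1*90 = 4 - 90 = -86)
F + 98*13 = -86 + 98*13 = -86 + 1274 = 1188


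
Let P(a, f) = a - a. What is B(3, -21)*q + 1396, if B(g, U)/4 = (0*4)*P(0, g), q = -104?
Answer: 1396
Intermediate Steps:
P(a, f) = 0
B(g, U) = 0 (B(g, U) = 4*((0*4)*0) = 4*(0*0) = 4*0 = 0)
B(3, -21)*q + 1396 = 0*(-104) + 1396 = 0 + 1396 = 1396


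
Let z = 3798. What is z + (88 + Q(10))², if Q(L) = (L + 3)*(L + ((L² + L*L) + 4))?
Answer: 8240698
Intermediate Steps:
Q(L) = (3 + L)*(4 + L + 2*L²) (Q(L) = (3 + L)*(L + ((L² + L²) + 4)) = (3 + L)*(L + (2*L² + 4)) = (3 + L)*(L + (4 + 2*L²)) = (3 + L)*(4 + L + 2*L²))
z + (88 + Q(10))² = 3798 + (88 + (12 + 2*10³ + 7*10 + 7*10²))² = 3798 + (88 + (12 + 2*1000 + 70 + 7*100))² = 3798 + (88 + (12 + 2000 + 70 + 700))² = 3798 + (88 + 2782)² = 3798 + 2870² = 3798 + 8236900 = 8240698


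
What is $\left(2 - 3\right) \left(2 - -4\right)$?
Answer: $-6$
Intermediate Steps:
$\left(2 - 3\right) \left(2 - -4\right) = - (2 + 4) = \left(-1\right) 6 = -6$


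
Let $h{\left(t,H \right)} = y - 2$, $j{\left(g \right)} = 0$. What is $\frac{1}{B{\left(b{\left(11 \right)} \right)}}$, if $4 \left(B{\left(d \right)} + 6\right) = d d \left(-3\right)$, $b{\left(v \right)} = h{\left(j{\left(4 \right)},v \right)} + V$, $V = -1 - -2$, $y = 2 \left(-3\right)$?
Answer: $- \frac{4}{171} \approx -0.023392$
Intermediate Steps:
$y = -6$
$V = 1$ ($V = -1 + 2 = 1$)
$h{\left(t,H \right)} = -8$ ($h{\left(t,H \right)} = -6 - 2 = -8$)
$b{\left(v \right)} = -7$ ($b{\left(v \right)} = -8 + 1 = -7$)
$B{\left(d \right)} = -6 - \frac{3 d^{2}}{4}$ ($B{\left(d \right)} = -6 + \frac{d d \left(-3\right)}{4} = -6 + \frac{d^{2} \left(-3\right)}{4} = -6 + \frac{\left(-3\right) d^{2}}{4} = -6 - \frac{3 d^{2}}{4}$)
$\frac{1}{B{\left(b{\left(11 \right)} \right)}} = \frac{1}{-6 - \frac{3 \left(-7\right)^{2}}{4}} = \frac{1}{-6 - \frac{147}{4}} = \frac{1}{- \frac{171}{4}} = - \frac{4}{171}$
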